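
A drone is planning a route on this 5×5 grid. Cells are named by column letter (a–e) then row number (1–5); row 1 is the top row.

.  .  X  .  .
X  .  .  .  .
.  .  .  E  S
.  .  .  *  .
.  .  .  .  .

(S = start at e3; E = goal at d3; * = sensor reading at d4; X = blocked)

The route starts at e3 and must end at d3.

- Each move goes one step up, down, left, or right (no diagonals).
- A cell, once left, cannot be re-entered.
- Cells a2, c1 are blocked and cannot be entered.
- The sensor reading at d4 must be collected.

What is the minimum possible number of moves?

Any route passes through d4 somewhere between e3 and d3. Summing Manhattan distances along the two legs (e3 → d4 → d3) gives a lower bound of 2 + 1 = 3 moves.
A route of 3 moves achieves this: e3 → e4 → d4 → d3.
Since 3 matches the lower bound, it is optimal.

3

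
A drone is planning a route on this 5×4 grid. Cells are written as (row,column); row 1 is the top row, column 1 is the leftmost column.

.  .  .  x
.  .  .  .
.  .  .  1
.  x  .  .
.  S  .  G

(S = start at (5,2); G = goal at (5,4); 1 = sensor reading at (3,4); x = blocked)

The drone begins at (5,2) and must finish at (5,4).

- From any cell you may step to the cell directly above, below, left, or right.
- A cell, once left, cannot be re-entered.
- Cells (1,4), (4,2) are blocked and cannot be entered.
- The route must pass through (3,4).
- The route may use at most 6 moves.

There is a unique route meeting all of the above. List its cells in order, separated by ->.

Any route must reach (3,4) and still end at (5,4) within 6 moves, so the order of the required stops is forced.
Route from (5,2): right to (5,3), 2× up (reaching (3,3)), right to (3,4), 2× down (reaching (5,4)) — 6 moves in all.
Check: all required cells visited; 6 ≤ 6 moves.

(5,2) -> (5,3) -> (4,3) -> (3,3) -> (3,4) -> (4,4) -> (5,4)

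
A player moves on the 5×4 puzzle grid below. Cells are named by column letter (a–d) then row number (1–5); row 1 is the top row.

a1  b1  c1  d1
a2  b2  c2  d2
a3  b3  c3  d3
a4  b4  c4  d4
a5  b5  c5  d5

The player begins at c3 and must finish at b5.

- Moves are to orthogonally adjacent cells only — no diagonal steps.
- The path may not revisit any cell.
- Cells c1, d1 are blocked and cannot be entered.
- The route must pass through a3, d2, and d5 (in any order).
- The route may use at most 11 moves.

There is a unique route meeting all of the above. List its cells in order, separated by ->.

c3 -> b3 -> a3 -> a2 -> b2 -> c2 -> d2 -> d3 -> d4 -> d5 -> c5 -> b5

The 11-move cap with required stops at a3, d2, d5 leaves no slack for detours.
Route from c3: 2× left (reaching a3), up to a2, 3× right (reaching d2), 3× down (reaching d5), 2× left (reaching b5) — 11 moves in all.
Check: all required cells visited; 11 ≤ 11 moves.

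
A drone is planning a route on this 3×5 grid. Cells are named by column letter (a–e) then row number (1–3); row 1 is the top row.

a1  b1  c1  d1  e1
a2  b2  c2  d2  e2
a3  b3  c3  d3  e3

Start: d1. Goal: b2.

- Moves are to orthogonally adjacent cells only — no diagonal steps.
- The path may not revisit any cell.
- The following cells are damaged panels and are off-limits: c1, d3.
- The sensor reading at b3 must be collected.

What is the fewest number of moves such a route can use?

5

Any route passes through b3 somewhere between d1 and b2. Summing Manhattan distances along the two legs (d1 → b3 → b2) gives a lower bound of 4 + 1 = 5 moves.
A route of 5 moves achieves this: d1 → d2 → c2 → c3 → b3 → b2.
Since 5 matches the lower bound, it is optimal.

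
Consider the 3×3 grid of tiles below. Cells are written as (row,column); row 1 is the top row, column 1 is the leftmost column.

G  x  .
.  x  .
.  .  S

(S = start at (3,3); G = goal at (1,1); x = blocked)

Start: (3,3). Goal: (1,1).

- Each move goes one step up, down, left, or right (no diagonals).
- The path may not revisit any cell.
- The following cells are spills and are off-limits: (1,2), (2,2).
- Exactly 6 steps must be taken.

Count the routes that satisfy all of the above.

Need simple routes of exactly 6 moves from (3,3) to (1,1) (Manhattan distance 4, so 1 moves are spent on a detour and 1 undoing it).
No route satisfies every constraint, so the count is 0.

0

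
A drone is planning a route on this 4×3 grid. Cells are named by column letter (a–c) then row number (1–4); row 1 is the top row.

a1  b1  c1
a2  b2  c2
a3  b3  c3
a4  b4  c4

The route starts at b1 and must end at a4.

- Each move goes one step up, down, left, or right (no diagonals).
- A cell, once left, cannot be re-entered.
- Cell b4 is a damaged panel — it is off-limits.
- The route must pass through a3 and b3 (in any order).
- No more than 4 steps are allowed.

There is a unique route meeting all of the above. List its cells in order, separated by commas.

The 4-move cap with required stops at a3, b3 leaves no slack for detours.
Route from b1: 2× down (reaching b3), left to a3, down to a4 — 4 moves in all.
Check: all required cells visited; 4 ≤ 4 moves.

b1, b2, b3, a3, a4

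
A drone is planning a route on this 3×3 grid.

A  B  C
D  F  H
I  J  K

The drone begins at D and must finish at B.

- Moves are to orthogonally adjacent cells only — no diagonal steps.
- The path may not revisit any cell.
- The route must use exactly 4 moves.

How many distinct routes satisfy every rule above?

Need simple routes of exactly 4 moves from D to B (Manhattan distance 2, so 1 moves are spent on a detour and 1 undoing it).
Enumerating: D I J F B | D F H C B.
That gives 2 routes.

2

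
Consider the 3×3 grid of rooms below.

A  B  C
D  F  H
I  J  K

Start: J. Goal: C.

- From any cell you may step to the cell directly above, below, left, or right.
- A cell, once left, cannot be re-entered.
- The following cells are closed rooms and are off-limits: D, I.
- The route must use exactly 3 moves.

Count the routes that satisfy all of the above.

3

Need simple routes of exactly 3 moves from J to C (Manhattan distance 3, so 0 moves are spent on a detour and 0 undoing it).
Enumerating: J F B C | J F H C | J K H C.
That gives 3 routes.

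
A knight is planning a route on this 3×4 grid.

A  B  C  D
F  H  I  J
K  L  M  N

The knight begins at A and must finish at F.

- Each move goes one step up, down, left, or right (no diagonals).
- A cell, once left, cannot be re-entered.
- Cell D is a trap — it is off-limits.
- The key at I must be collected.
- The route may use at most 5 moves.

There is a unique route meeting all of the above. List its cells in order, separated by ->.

A -> B -> C -> I -> H -> F

Any route must reach I and still end at F within 5 moves, so the order of the required stops is forced.
Route from A: 2× right (reaching C), down to I, 2× left (reaching F) — 5 moves in all.
Check: all required cells visited; 5 ≤ 5 moves.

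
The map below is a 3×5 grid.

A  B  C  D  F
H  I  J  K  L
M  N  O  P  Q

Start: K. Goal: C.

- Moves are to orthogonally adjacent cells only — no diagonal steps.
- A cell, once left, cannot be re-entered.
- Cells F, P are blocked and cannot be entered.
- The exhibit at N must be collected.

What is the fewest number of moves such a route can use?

6

Any route passes through N somewhere between K and C. Summing Manhattan distances along the two legs (K → N → C) gives a lower bound of 3 + 3 = 6 moves.
A route of 6 moves achieves this: K → J → O → N → I → B → C.
Since 6 matches the lower bound, it is optimal.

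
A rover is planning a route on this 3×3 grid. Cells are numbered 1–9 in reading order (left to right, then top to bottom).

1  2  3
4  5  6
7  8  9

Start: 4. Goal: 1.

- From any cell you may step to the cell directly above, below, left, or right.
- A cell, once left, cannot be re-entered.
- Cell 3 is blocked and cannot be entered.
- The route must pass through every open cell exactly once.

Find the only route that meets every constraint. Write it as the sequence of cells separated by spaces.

4 7 8 9 6 5 2 1

Need to visit all 8 open cells exactly once, starting at 4 and ending at 1.
Cell 6 has only two open neighbours (9 and 5), so the path must pass straight through it: one of those is the cell it's entered from and the other is where it exits.
Route from 4: down to 7, 2× right (reaching 9), up to 6, left to 5, up to 2, left to 1 — 7 moves in all.
Check: all 8 open cells covered.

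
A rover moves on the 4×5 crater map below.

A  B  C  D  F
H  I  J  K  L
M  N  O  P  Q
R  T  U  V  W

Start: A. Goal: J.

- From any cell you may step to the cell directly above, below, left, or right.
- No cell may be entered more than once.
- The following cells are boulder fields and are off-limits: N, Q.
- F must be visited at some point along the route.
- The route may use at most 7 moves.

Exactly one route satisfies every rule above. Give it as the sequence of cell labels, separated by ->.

A -> B -> C -> D -> F -> L -> K -> J

The 7-move cap with required stops at F leaves no slack for detours.
Route from A: 4× right (reaching F), down to L, 2× left (reaching J) — 7 moves in all.
Check: all required cells visited; 7 ≤ 7 moves.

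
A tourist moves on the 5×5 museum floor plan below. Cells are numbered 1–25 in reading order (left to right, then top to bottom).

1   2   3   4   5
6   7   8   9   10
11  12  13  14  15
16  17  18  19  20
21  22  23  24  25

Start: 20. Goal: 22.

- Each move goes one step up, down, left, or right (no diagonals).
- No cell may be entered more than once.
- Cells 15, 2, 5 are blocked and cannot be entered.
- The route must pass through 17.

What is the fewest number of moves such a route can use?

Any route passes through 17 somewhere between 20 and 22. Summing Manhattan distances along the two legs (20 → 17 → 22) gives a lower bound of 3 + 1 = 4 moves.
A route of 4 moves achieves this: 20 → 19 → 18 → 17 → 22.
Since 4 matches the lower bound, it is optimal.

4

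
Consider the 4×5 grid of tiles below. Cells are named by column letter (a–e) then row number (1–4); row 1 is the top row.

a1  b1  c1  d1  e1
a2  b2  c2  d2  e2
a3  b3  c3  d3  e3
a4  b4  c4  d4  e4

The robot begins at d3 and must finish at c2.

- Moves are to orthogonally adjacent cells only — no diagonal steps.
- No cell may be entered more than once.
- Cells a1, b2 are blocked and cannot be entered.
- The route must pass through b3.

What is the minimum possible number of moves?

Any route passes through b3 somewhere between d3 and c2. Summing Manhattan distances along the two legs (d3 → b3 → c2) gives a lower bound of 2 + 2 = 4 moves.
The shortest route satisfying every rule uses 6 moves: d3 → d4 → c4 → b4 → b3 → c3 → c2.
The bound of 4 isn't tight here; checking systematically, no route of length 4 through 5 satisfies every constraint, so 6 is the minimum.

6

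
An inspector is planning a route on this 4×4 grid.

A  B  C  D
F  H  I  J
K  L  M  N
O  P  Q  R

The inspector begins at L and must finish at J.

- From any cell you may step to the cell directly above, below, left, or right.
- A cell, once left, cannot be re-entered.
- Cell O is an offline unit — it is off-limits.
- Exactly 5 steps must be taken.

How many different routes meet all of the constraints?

Need simple routes of exactly 5 moves from L to J (Manhattan distance 3, so 1 moves are spent on a detour and 1 undoing it).
Branch systematically from the start, pruning whenever the remaining move budget drops below the Manhattan distance to J or differs from it in parity. Grouping the completions by first move — via H: 4; via P: 3; via K: 1; via M: 2 — and summing: 4 + 3 + 1 + 2 = 10.
That gives 10 routes.

10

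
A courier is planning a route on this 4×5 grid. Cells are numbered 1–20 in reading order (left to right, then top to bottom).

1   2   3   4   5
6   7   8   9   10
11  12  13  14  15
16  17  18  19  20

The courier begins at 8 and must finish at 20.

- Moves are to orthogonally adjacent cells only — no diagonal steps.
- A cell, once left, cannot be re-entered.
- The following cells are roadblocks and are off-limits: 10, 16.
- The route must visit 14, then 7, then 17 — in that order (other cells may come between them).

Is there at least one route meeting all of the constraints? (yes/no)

One route that works: 8 → 13 → 14 → 9 → 4 → 3 → 2 → 7 → 12 → 17 → 18 → 19 → 20.

yes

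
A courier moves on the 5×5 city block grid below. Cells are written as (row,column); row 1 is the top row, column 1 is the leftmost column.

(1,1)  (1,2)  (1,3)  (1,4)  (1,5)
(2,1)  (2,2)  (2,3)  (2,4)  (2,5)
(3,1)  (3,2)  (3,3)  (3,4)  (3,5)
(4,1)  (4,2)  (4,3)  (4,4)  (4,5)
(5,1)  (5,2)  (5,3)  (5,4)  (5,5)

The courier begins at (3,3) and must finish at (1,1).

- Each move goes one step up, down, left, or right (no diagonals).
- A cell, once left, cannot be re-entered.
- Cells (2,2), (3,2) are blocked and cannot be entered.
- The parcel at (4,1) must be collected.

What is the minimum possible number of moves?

6

Any route passes through (4,1) somewhere between (3,3) and (1,1). Summing Manhattan distances along the two legs ((3,3) → (4,1) → (1,1)) gives a lower bound of 3 + 3 = 6 moves.
A route of 6 moves achieves this: (3,3) → (4,3) → (4,2) → (4,1) → (3,1) → (2,1) → (1,1).
Since 6 matches the lower bound, it is optimal.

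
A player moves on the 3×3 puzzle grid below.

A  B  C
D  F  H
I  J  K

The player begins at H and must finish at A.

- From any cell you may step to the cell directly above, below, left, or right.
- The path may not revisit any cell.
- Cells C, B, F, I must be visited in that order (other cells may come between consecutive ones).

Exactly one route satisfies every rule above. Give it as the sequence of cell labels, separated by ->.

H -> C -> B -> F -> J -> I -> D -> A

The waypoints must appear in the order C, B, F, I, with no cell reused.
Route from H: up to C, left to B, 2× down (reaching J), left to I, 2× up (reaching A) — 7 moves in all.
Check: order respected (C at step 1, B at step 2, F at step 3, I at step 5).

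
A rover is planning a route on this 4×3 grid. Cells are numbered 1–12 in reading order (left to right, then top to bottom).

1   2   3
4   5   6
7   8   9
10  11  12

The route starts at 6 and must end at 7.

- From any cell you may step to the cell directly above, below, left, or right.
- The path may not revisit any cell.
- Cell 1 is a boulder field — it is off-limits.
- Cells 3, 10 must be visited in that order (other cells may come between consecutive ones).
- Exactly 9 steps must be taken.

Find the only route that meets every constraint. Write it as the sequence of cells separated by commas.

The waypoints must appear in the order 3, 10, with no cell reused.
Route from 6: up 1 to 3, left 1 to 2, down 2 to 8, right 1 to 9, down 1 to 12, left 2 to 10, up 1 to 7 — 9 moves in all.
Check: order respected (3 at step 1, 10 at step 8); 9 moves as required.

6, 3, 2, 5, 8, 9, 12, 11, 10, 7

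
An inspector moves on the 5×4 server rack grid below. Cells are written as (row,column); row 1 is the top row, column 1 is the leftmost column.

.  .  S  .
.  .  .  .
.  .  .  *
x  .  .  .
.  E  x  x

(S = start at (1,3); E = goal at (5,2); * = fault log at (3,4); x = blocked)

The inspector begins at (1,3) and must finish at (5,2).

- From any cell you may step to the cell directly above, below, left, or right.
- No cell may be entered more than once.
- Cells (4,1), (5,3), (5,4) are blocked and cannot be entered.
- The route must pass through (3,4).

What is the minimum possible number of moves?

Any route passes through (3,4) somewhere between (1,3) and (5,2). Summing Manhattan distances along the two legs ((1,3) → (3,4) → (5,2)) gives a lower bound of 3 + 4 = 7 moves.
A route of 7 moves achieves this: (1,3) → (2,3) → (3,3) → (3,4) → (4,4) → (4,3) → (4,2) → (5,2).
Since 7 matches the lower bound, it is optimal.

7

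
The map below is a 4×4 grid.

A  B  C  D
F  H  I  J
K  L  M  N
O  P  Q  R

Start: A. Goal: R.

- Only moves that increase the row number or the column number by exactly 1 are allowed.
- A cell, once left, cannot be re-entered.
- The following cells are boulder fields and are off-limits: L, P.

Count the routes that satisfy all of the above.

A right/down-only route from A to R makes exactly 3 down-moves and 3 right-moves in some order.
With no other constraints that would be C(6,3) = 20 routes.
Subtract routes through each blocked cell (inclusion–exclusion for overlaps): − through L: 9 − through P: 4 + through L&P: 3 → 10.
That gives 10 routes.

10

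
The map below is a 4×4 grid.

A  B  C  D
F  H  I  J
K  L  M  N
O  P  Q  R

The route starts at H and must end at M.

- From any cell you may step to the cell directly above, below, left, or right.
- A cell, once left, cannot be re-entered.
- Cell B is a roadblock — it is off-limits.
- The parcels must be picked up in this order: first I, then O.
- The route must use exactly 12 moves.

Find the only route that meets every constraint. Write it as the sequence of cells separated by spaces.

H I C D J N R Q P O K L M

The waypoints must appear in the order I, O, with no cell reused.
Route from H: right to I, up to C, right to D, 3× down (reaching R), 3× left (reaching O), up to K, 2× right (reaching M) — 12 moves in all.
Check: order respected (I at step 1, O at step 9); 12 moves as required.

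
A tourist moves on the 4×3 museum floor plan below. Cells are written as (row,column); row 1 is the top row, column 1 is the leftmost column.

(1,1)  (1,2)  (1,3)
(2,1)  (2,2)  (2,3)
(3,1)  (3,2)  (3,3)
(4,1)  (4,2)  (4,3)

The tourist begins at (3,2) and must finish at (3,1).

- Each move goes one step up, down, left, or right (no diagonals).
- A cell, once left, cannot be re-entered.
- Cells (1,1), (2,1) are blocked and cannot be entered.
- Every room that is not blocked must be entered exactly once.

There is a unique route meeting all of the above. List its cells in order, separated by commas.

(3,2), (2,2), (1,2), (1,3), (2,3), (3,3), (4,3), (4,2), (4,1), (3,1)

Need to visit all 10 open cells exactly once, starting at (3,2) and ending at (3,1).
Cell (4,1) has only two open neighbours ((3,1) and (4,2)), so the path must pass straight through it: one of those is the cell it's entered from and the other is where it exits.
Route from (3,2): 2× up (reaching (1,2)), right to (1,3), 3× down (reaching (4,3)), 2× left (reaching (4,1)), up to (3,1) — 9 moves in all.
Check: all 10 open cells covered.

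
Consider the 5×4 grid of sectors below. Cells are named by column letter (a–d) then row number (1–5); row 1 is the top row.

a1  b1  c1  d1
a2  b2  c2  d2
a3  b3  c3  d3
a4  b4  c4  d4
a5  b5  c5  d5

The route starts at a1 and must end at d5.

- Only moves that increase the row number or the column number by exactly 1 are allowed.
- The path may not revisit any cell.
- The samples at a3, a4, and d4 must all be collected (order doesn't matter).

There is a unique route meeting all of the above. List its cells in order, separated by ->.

Moves only go right or down, so the column and row indices never decrease.
Route from a1: down 3 to a4, right 3 to d4, down 1 to d5 — 7 moves in all.
Check: all required cells visited.

a1 -> a2 -> a3 -> a4 -> b4 -> c4 -> d4 -> d5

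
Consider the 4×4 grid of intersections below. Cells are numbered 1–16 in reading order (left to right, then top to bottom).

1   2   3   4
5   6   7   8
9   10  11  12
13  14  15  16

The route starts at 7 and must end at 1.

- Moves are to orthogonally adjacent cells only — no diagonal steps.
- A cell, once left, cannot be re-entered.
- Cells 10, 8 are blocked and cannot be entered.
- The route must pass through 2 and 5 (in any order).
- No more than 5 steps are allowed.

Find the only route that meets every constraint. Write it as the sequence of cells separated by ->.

7 -> 3 -> 2 -> 6 -> 5 -> 1

The budget equals the shortest possible length, so every move has to be on a shortest route through the required cells.
Route from 7: up 1 to 3, left 1 to 2, down 1 to 6, left 1 to 5, up 1 to 1 — 5 moves in all.
Check: all required cells visited; 5 ≤ 5 moves.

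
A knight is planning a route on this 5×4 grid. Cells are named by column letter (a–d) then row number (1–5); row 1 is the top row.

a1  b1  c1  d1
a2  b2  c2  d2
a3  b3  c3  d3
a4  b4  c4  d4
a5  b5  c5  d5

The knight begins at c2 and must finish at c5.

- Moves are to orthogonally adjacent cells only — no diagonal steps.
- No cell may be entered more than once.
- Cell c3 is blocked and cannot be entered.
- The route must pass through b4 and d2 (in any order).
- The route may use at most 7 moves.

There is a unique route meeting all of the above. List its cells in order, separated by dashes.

c2 - d2 - d3 - d4 - c4 - b4 - b5 - c5

The budget equals the shortest possible length, so every move has to be on a shortest route through the required cells.
Route from c2: right to d2, 2× down (reaching d4), 2× left (reaching b4), down to b5, right to c5 — 7 moves in all.
Check: all required cells visited; 7 ≤ 7 moves.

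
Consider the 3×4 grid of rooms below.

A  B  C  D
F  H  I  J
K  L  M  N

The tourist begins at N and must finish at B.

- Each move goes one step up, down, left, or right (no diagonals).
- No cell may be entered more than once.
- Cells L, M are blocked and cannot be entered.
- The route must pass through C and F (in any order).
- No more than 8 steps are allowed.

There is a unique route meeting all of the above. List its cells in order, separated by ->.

The 8-move cap with required stops at C, F leaves no slack for detours.
Route from N: 2× up (reaching D), left to C, down to I, 2× left (reaching F), up to A, right to B — 8 moves in all.
Check: all required cells visited; 8 ≤ 8 moves.

N -> J -> D -> C -> I -> H -> F -> A -> B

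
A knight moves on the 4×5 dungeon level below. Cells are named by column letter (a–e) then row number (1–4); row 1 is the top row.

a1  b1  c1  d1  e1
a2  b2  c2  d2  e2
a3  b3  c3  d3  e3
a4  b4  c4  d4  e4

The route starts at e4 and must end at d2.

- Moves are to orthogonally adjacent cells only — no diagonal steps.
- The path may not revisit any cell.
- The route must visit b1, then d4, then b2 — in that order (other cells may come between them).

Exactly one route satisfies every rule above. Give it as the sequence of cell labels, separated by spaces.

e4 e3 e2 e1 d1 c1 b1 a1 a2 a3 a4 b4 c4 d4 d3 c3 b3 b2 c2 d2

The waypoints must appear in the order b1, d4, b2, with no cell reused.
Route from e4: up 3 to e1, left 4 to a1, down 3 to a4, right 3 to d4, up 1 to d3, left 2 to b3, up 1 to b2, right 2 to d2 — 19 moves in all.
Check: order respected (b1 at step 6, d4 at step 13, b2 at step 17).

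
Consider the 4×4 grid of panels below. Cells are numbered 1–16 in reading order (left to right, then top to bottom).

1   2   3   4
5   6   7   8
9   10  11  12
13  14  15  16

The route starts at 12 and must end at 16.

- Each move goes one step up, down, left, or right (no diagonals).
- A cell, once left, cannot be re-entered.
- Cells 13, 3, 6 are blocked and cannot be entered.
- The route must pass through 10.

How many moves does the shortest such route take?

Any route passes through 10 somewhere between 12 and 16. Summing Manhattan distances along the two legs (12 → 10 → 16) gives a lower bound of 2 + 3 = 5 moves.
A route of 5 moves achieves this: 12 → 11 → 10 → 14 → 15 → 16.
Since 5 matches the lower bound, it is optimal.

5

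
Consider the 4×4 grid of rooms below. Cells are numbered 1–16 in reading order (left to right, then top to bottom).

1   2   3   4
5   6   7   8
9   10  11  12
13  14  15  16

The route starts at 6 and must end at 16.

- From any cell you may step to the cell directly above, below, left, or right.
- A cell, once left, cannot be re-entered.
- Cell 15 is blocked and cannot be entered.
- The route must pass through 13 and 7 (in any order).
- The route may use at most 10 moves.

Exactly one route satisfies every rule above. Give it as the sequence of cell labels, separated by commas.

6, 5, 9, 13, 14, 10, 11, 7, 8, 12, 16

The budget equals the shortest possible length, so every move has to be on a shortest route through the required cells.
Route from 6: left 1 to 5, down 2 to 13, right 1 to 14, up 1 to 10, right 1 to 11, up 1 to 7, right 1 to 8, down 2 to 16 — 10 moves in all.
Check: all required cells visited; 10 ≤ 10 moves.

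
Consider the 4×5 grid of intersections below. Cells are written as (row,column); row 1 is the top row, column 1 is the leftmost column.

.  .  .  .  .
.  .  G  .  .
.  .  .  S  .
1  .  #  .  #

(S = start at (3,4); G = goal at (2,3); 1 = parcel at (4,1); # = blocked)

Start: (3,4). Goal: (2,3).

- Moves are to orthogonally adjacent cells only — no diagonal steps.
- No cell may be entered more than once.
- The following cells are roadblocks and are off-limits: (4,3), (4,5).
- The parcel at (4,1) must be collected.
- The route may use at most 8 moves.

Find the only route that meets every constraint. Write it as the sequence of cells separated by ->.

Any route must reach (4,1) and still end at (2,3) within 8 moves, so the order of the required stops is forced.
Route from (3,4): 2× left (reaching (3,2)), down to (4,2), left to (4,1), 2× up (reaching (2,1)), 2× right (reaching (2,3)) — 8 moves in all.
Check: all required cells visited; 8 ≤ 8 moves.

(3,4) -> (3,3) -> (3,2) -> (4,2) -> (4,1) -> (3,1) -> (2,1) -> (2,2) -> (2,3)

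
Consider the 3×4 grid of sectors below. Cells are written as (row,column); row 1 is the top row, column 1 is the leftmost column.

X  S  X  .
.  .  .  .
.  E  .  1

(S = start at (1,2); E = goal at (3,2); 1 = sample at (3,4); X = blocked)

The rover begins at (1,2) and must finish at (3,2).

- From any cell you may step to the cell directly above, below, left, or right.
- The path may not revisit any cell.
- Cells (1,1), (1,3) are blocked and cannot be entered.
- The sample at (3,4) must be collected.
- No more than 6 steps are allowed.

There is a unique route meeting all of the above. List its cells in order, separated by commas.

(1,2), (2,2), (2,3), (2,4), (3,4), (3,3), (3,2)

The budget equals the shortest possible length, so every move has to be on a shortest route through the required cells.
Route from (1,2): down 1 to (2,2), right 2 to (2,4), down 1 to (3,4), left 2 to (3,2) — 6 moves in all.
Check: all required cells visited; 6 ≤ 6 moves.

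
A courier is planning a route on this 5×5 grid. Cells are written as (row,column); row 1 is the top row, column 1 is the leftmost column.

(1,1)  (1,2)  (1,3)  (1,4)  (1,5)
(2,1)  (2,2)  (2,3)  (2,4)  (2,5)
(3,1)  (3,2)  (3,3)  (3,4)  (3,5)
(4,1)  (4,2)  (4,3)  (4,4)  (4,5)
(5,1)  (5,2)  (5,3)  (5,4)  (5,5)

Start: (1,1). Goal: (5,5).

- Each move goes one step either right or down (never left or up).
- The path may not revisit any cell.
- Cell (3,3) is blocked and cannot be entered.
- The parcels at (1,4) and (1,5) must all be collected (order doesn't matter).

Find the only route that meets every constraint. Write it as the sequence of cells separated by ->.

Moves only go right or down, so the column and row indices never decrease.
Route from (1,1): 4× right (reaching (1,5)), 4× down (reaching (5,5)) — 8 moves in all.
Check: all required cells visited.

(1,1) -> (1,2) -> (1,3) -> (1,4) -> (1,5) -> (2,5) -> (3,5) -> (4,5) -> (5,5)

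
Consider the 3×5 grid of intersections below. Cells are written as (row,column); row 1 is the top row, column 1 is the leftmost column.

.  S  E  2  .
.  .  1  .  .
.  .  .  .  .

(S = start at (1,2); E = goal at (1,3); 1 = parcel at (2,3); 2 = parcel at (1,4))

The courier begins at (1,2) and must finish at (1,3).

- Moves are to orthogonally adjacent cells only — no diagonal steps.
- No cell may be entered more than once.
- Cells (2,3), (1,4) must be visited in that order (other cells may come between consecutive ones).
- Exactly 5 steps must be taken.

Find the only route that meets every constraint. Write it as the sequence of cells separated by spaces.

(1,2) (2,2) (2,3) (2,4) (1,4) (1,3)

The waypoints must appear in the order (2,3), (1,4), with no cell reused.
Route from (1,2): down to (2,2), 2× right (reaching (2,4)), up to (1,4), left to (1,3) — 5 moves in all.
Check: order respected (1 at step 2, 2 at step 4); 5 moves as required.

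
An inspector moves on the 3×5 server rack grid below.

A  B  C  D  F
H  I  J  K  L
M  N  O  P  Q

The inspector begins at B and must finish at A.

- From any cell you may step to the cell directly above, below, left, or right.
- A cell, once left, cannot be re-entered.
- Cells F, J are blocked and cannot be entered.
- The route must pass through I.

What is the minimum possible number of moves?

Any route passes through I somewhere between B and A. Summing Manhattan distances along the two legs (B → I → A) gives a lower bound of 1 + 2 = 3 moves.
A route of 3 moves achieves this: B → I → H → A.
Since 3 matches the lower bound, it is optimal.

3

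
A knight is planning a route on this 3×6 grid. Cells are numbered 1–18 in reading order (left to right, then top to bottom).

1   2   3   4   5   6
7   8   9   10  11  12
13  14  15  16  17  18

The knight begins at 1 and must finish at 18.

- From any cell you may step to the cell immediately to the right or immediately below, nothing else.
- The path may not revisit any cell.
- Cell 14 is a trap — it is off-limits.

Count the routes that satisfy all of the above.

18

A right/down-only route from 1 to 18 makes exactly 2 down-moves and 5 right-moves in some order.
With no other constraints that would be C(7,2) = 21 routes.
Subtract routes through each blocked cell (inclusion–exclusion for overlaps): − through 14: 3 → 18.
That gives 18 routes.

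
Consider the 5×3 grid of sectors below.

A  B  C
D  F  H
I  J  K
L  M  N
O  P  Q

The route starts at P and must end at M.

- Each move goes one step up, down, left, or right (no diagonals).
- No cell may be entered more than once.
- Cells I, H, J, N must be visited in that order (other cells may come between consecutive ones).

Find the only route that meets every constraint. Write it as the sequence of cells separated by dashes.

The waypoints must appear in the order I, H, J, N, with no cell reused.
Route from P: left 1 to O, up 4 to A, right 2 to C, down 1 to H, left 1 to F, down 1 to J, right 1 to K, down 1 to N, left 1 to M — 13 moves in all.
Check: order respected (I at step 3, H at step 8, J at step 10, N at step 12).

P - O - L - I - D - A - B - C - H - F - J - K - N - M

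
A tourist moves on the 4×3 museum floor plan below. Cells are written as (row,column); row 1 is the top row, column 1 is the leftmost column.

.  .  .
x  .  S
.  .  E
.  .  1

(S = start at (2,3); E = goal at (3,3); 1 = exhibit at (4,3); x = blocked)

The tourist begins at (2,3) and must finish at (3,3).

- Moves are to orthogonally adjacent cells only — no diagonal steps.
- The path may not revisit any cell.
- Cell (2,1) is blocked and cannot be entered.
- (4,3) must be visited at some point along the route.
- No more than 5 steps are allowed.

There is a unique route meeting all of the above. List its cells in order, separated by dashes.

(2,3) - (2,2) - (3,2) - (4,2) - (4,3) - (3,3)

The budget equals the shortest possible length, so every move has to be on a shortest route through the required cells.
Route from (2,3): left 1 to (2,2), down 2 to (4,2), right 1 to (4,3), up 1 to (3,3) — 5 moves in all.
Check: all required cells visited; 5 ≤ 5 moves.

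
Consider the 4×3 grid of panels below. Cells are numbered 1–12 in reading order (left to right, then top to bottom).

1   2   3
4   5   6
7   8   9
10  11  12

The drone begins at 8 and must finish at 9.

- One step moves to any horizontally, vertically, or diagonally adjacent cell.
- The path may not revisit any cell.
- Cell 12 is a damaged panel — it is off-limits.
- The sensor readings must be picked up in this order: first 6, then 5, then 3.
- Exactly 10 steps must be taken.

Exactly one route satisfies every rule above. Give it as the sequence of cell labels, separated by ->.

The waypoints must appear in the order 6, 5, 3, with no cell reused.
Route from 8: up-right 1 to 6, left 1 to 5, up-right 1 to 3, left 2 to 1, down 3 to 10, right 1 to 11, up-right 1 to 9 — 10 moves in all.
Check: order respected (6 at step 1, 5 at step 2, 3 at step 3); 10 moves as required.

8 -> 6 -> 5 -> 3 -> 2 -> 1 -> 4 -> 7 -> 10 -> 11 -> 9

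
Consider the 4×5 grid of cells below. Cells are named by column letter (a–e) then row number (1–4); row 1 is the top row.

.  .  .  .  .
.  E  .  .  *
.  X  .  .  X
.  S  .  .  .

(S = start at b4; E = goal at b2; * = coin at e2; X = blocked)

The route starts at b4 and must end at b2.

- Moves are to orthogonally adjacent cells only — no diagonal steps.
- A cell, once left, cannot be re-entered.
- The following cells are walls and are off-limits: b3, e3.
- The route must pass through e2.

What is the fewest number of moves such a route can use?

10

Any route passes through e2 somewhere between b4 and b2. Summing Manhattan distances along the two legs (b4 → e2 → b2) gives a lower bound of 5 + 3 = 8 moves.
The shortest route satisfying every rule uses 10 moves: b4 → c4 → c3 → c2 → d2 → e2 → e1 → d1 → c1 → b1 → b2.
The bound of 8 isn't tight here; checking systematically, no route of length 8 through 9 satisfies every constraint, so 10 is the minimum.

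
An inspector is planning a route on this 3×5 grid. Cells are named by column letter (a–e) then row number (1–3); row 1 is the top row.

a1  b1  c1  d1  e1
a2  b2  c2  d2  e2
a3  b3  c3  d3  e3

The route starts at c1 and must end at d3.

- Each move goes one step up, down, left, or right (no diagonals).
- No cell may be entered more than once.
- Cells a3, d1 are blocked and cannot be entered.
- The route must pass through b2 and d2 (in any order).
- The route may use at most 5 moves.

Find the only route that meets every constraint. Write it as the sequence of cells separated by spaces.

c1 b1 b2 c2 d2 d3

Any route must reach b2 and d2 and still end at d3 within 5 moves, so the order of the required stops is forced.
Route from c1: left 1 to b1, down 1 to b2, right 2 to d2, down 1 to d3 — 5 moves in all.
Check: all required cells visited; 5 ≤ 5 moves.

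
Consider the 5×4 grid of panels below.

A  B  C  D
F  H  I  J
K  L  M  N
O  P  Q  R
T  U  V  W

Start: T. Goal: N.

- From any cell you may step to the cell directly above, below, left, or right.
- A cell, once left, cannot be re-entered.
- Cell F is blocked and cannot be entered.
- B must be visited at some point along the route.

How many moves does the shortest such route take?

Any route passes through B somewhere between T and N. Summing Manhattan distances along the two legs (T → B → N) gives a lower bound of 5 + 4 = 9 moves.
A route of 9 moves achieves this: T → O → K → L → H → B → C → I → M → N.
Since 9 matches the lower bound, it is optimal.

9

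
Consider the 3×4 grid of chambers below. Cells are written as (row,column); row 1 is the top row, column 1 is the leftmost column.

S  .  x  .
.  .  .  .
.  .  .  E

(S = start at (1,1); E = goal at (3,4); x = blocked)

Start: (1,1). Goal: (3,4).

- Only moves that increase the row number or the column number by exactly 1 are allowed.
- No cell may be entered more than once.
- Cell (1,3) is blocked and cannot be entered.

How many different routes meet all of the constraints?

A right/down-only route from (1,1) to (3,4) makes exactly 2 down-moves and 3 right-moves in some order.
With no other constraints that would be C(5,2) = 10 routes.
Subtract routes through each blocked cell (inclusion–exclusion for overlaps): − through (1,3): 3 → 7.
That gives 7 routes.

7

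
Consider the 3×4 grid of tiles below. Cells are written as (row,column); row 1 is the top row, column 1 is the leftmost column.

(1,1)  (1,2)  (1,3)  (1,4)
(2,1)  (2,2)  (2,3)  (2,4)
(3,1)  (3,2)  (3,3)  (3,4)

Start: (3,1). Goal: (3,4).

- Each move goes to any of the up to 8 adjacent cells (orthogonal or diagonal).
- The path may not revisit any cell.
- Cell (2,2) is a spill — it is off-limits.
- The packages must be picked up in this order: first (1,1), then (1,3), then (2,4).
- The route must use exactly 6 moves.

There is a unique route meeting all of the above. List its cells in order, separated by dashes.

(3,1) - (2,1) - (1,1) - (1,2) - (1,3) - (2,4) - (3,4)

The waypoints must appear in the order (1,1), (1,3), (2,4), with no cell reused.
Route from (3,1): 2× up (reaching (1,1)), 2× right (reaching (1,3)), down-right to (2,4), down to (3,4) — 6 moves in all.
Check: order respected ((1,1) at step 2, (1,3) at step 4, (2,4) at step 5); 6 moves as required.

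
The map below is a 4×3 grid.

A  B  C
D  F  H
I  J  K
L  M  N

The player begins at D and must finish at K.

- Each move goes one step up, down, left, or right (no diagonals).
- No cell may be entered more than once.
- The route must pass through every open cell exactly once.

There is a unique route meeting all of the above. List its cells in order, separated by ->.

D -> A -> B -> C -> H -> F -> J -> I -> L -> M -> N -> K

Need to visit all 12 open cells exactly once, starting at D and ending at K.
Route from D: up 1 to A, right 2 to C, down 1 to H, left 1 to F, down 1 to J, left 1 to I, down 1 to L, right 2 to N, up 1 to K — 11 moves in all.
Check: all 12 open cells covered.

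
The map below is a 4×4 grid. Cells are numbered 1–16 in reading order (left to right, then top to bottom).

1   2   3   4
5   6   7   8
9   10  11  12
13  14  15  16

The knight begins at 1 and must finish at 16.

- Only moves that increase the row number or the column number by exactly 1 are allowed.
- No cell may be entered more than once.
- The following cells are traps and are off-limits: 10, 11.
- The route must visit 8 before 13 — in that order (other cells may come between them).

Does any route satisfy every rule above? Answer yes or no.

13 lies to the left of 8, so going from 8 to 13 would need a leftward move — but moves only go right/down, so 8 cannot be visited before 13.

no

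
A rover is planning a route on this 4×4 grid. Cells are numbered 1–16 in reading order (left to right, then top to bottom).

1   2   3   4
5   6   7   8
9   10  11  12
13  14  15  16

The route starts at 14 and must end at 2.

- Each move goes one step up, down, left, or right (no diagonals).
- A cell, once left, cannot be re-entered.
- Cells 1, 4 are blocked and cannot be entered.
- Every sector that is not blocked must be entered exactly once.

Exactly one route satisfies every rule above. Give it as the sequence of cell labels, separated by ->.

Need to visit all 14 open cells exactly once, starting at 14 and ending at 2.
Route from 14: left to 13, 2× up (reaching 5), right to 6, down to 10, right to 11, down to 15, right to 16, 2× up (reaching 8), left to 7, up to 3, left to 2 — 13 moves in all.
Check: all 14 open cells covered.

14 -> 13 -> 9 -> 5 -> 6 -> 10 -> 11 -> 15 -> 16 -> 12 -> 8 -> 7 -> 3 -> 2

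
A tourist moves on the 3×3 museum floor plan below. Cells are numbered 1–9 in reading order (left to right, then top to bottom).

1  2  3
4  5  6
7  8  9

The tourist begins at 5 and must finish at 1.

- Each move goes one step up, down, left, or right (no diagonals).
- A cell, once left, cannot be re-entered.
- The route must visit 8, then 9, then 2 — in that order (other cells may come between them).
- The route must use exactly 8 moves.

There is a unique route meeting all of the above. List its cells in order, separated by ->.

5 -> 4 -> 7 -> 8 -> 9 -> 6 -> 3 -> 2 -> 1

The waypoints must appear in the order 8, 9, 2, with no cell reused.
Route from 5: left to 4, down to 7, 2× right (reaching 9), 2× up (reaching 3), 2× left (reaching 1) — 8 moves in all.
Check: order respected (8 at step 3, 9 at step 4, 2 at step 7); 8 moves as required.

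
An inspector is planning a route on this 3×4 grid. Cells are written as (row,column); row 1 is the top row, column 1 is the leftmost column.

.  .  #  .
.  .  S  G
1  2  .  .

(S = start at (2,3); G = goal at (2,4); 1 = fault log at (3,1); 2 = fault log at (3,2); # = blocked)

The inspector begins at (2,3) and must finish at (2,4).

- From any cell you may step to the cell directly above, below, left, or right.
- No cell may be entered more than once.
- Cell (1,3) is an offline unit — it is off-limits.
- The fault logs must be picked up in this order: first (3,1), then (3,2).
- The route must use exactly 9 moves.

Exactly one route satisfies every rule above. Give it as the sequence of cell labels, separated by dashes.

(2,3) - (2,2) - (1,2) - (1,1) - (2,1) - (3,1) - (3,2) - (3,3) - (3,4) - (2,4)

The waypoints must appear in the order (3,1), (3,2), with no cell reused.
Route from (2,3): left 1 to (2,2), up 1 to (1,2), left 1 to (1,1), down 2 to (3,1), right 3 to (3,4), up 1 to (2,4) — 9 moves in all.
Check: order respected (1 at step 5, 2 at step 6); 9 moves as required.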